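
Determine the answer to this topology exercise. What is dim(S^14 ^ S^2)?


S^m ^ S^n = S^{m+n}.
k = 14 + 2 = 16

16


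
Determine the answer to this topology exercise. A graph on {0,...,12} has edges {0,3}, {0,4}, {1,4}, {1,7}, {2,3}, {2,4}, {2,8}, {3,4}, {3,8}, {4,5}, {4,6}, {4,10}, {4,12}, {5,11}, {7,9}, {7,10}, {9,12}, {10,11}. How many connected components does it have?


Run DFS/union-find over 13 vertices.
V = 13, E = 18.
Number of components = 1

1


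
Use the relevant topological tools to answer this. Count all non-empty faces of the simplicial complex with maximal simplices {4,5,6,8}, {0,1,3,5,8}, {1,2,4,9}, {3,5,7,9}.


Each maximal simplex on m vertices has 2^m - 1 nonempty faces.
Take the union (dedupe shared faces).
Total distinct faces = 67

67


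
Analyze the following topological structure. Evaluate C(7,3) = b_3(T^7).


By the Kunneth formula, b_k(T^n) = C(n,k).
b_3(T^7) = C(7,3).
C(7,3) = 7!/(3!*4!) = 35

35


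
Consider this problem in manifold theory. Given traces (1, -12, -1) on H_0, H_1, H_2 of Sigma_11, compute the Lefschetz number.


L(f) = tr(f_0*) - tr(f_1*) + tr(f_2*).
= 1 - (-12) + (-1)
= 12

12


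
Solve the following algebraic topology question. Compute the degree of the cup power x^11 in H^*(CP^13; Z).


|x| = 2 in H^*(CP^n).
|x^11| = 11 * |x| = 11 * 2 = 22

22


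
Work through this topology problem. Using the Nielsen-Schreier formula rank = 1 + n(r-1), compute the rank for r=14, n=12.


Nielsen-Schreier: an index-n subgroup of F_r is free of rank 1 + n(r-1).
Equivalently: chi(cover) = n*chi(base); chi(vee_r S^1) = 1 - 14 = -13.
chi(E) = 12*(-13) = -156; rank = 1 - chi(E) = 1 - (-156) = 157.
rank = 1 + 12*(14-1) = 1 + 156 = 157

157


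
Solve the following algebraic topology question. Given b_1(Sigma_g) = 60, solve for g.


For a closed orientable surface: b_1 = 2g.
60 = 2g
g = 60 / 2 = 30

30


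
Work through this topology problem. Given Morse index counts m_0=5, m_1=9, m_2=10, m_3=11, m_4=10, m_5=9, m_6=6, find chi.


Morse theory: chi(M) = sum_k (-1)^k m_k where m_k = #(index-k critical points).
= (5) + (-9) + (10) + (-11) + (10) + (-9) + (6) = 2

2


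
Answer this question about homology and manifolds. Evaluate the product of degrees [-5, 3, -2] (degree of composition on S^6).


Degree is multiplicative: deg(composition) = product of degrees.
= (-5) * (3) * (-2) = 30

30


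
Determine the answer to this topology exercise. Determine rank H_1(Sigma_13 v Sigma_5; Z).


For a wedge: H_1(A v B) = H_1(A) + H_1(B).
b_1(Sigma_13) = 26, b_1(Sigma_5) = 10.
b_1 = 26 + 10 = 36

36


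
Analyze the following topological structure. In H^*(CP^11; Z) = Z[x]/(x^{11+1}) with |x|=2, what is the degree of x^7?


|x| = 2 in H^*(CP^n).
|x^7| = 7 * |x| = 7 * 2 = 14

14


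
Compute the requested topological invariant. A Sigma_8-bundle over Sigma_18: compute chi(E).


For a fiber bundle F -> E -> B (with CW structure): chi(E) = chi(B) * chi(F).
chi(Sigma_18) = -34, chi(Sigma_8) = -14.
chi(E) = (-34) * (-14) = 476

476


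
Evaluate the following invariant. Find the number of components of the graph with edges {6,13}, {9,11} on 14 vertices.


Run DFS/union-find over 14 vertices.
V = 14, E = 2.
Number of components = 12

12


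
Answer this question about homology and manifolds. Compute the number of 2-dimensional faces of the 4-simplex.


Delta^4 has 4+1 vertices. A 2-face is a choice of 2+1 vertices.
f_2 = C(4+1, 2+1) = C(5,3) = 10

10


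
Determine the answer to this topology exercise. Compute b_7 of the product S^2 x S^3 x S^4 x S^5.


Each S^d has Poincare polynomial 1 + t^d.
The product S^2 x S^3 x S^4 x S^5 has Poincare polynomial prod(1+t^d_i).
Expanding: b_0=1, b_2=1, b_3=1, b_4=1, b_5=2, b_6=1, b_7=2, b_8=1, b_9=2, b_10=1, b_11=1, b_12=1, b_14=1.
b_7 = 2

2


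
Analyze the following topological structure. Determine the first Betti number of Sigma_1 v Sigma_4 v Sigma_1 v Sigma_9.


For a wedge X v Y: reduced H_k(X v Y) = H_k(X) + H_k(Y).
Each Sigma_g contributes b_1 = 2g.
b_1 = 2 + 8 + 2 + 18 = 30

30


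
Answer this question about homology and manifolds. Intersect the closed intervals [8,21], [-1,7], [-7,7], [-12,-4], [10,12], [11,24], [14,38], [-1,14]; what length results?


Intersection = [max(a_i), min(b_i)] = [14, -4].
Since 14 > -4, the intersection is empty.
Length = 0

0


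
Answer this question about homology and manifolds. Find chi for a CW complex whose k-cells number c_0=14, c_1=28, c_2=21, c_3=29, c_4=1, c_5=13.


chi = sum_k (-1)^k c_k.
= (-1)^0*14 + (-1)^1*28 + (-1)^2*21 + (-1)^3*29 + (-1)^4*1 + (-1)^5*13
= (14) + (-28) + (21) + (-29) + (1) + (-13)
= -34

-34


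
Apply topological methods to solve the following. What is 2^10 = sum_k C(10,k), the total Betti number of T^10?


b_k(T^10) = C(10,k), so the sum over k is sum_k C(10,k) = 2^10.
Total = 2^10 = 1024

1024


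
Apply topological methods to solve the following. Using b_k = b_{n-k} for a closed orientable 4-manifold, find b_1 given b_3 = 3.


Poincare duality for closed orientable n-manifolds: b_k = b_{n-k}.
Here n = 4, so b_1 = b_3 = 3

3


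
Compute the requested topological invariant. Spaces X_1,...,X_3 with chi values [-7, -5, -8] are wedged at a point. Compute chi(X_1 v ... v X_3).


chi(A v B) = chi(A) + chi(B) - 1 (one point identified).
For 3 spaces: chi = (sum chi_i) - (3 - 1).
sum = -20; chi = -20 - 2 = -22

-22


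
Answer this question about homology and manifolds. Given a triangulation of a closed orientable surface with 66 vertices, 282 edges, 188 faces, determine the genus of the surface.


chi = V - E + F = 66 - 282 + 188 = -28
For orientable closed surface: chi = 2 - 2g, so g = (2 - chi)/2.
g = (2 - (-28)) / 2 = 30 / 2 = 15

15


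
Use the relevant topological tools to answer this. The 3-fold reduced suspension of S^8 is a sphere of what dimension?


Each suspension raises dimension by 1: Sigma S^n = S^{n+1}.
Sigma^3 S^8 = S^{8+3} = S^11

11


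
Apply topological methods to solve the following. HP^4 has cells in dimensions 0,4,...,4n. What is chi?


HP^4 has one cell in each dimension 0, 4, ..., 4*4 (4+1 cells, all even-dim).
chi = 4 + 1 = 5

5


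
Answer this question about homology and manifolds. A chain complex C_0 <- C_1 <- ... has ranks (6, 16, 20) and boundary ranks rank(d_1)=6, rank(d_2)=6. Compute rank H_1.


rank H_k = rank(ker d_k) - rank(im d_{k+1}).
rank(ker d_1) = rank(C_1) - rank(d_1) = 16 - 6 = 10.
rank(im d_{1+1}) = 6.
rank H_1 = 10 - 6 = 4

4


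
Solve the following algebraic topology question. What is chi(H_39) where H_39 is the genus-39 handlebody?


A genus-g handlebody deformation retracts to a wedge of g circles.
chi(vee_g S^1) = 1 - g.
chi(H_39) = 1 - 39 = -38

-38


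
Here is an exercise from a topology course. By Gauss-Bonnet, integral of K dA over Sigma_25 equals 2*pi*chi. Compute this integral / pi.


Gauss-Bonnet: integral K dA = 2*pi*chi(M).
chi(Sigma_25) = 2 - 2*25 = -48.
(integral K dA)/pi = 2*chi = 2*(-48) = -96

-96


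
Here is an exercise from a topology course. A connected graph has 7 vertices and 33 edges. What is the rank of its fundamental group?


For a connected graph: rank(pi_1) = b_1 = E - V + 1 = 1 - chi.
chi = V - E = 7 - 33 = -26.
rank = 1 - (-26) = 33 - 7 + 1 = 27

27


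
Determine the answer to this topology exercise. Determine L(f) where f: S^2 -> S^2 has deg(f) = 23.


On S^2: L(f) = tr(f_0*) + (-1)^2 tr(f_2*) = 1 + (-1)^2 * deg(f).
L(f) = 1 + (-1)^2 * 23 = 1 + 23 = 24

24


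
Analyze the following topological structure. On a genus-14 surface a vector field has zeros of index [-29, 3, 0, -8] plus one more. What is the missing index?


Poincare-Hopf: sum of indices = chi(M).
chi(Sigma_14) = 2 - 2*14 = -26.
Sum of known indices = -34.
x = chi - (sum known) = -26 - (-34) = 8

8


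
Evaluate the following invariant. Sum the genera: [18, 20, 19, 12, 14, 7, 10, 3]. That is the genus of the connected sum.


Genus is additive under connected sum of orientable surfaces.
g = 18 + 20 + 19 + 12 + 14 + 7 + 10 + 3 = 103

103


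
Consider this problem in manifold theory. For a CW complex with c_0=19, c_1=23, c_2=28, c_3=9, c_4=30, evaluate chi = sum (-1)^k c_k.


chi = sum_k (-1)^k c_k.
= (-1)^0*19 + (-1)^1*23 + (-1)^2*28 + (-1)^3*9 + (-1)^4*30
= (19) + (-23) + (28) + (-9) + (30)
= 45

45


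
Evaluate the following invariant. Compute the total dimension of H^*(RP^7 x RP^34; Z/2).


dim H^*(RP^n; Z/2) = n+1 (one Z/2 in each degree 0..n).
Total Betti number is multiplicative.
Total = (7+1) * (34+1) = 8 * 35 = 280

280


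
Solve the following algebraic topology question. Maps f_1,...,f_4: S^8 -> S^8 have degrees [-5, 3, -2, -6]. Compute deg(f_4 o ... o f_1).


Degree is multiplicative: deg(composition) = product of degrees.
= (-5) * (3) * (-2) * (-6) = -180

-180


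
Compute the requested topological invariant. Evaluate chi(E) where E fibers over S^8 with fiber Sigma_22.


chi(S^8) = 2 (n even), chi(Sigma_22) = 2 - 2*22 = -42.
chi(E) = 2 * (-42) = -84

-84


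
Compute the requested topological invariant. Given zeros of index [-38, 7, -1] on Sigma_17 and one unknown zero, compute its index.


Poincare-Hopf: sum of indices = chi(M).
chi(Sigma_17) = 2 - 2*17 = -32.
Sum of known indices = -32.
x = chi - (sum known) = -32 - (-32) = 0

0


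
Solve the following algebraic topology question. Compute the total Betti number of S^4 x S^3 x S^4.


Total Betti number is multiplicative under products.
Each S^d (d>=1) has total Betti number 2.
There are 3 sphere factors.
Total = 2^3 = 8

8


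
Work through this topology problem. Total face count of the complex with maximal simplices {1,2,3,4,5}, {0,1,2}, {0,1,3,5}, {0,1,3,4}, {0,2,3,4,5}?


Each maximal simplex on m vertices has 2^m - 1 nonempty faces.
Take the union (dedupe shared faces).
Total distinct faces = 54

54


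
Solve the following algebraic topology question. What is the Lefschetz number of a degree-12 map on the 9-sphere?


On S^9: L(f) = tr(f_0*) + (-1)^9 tr(f_9*) = 1 + (-1)^9 * deg(f).
L(f) = 1 + (-1)^9 * 12 = 1 + -12 = -11

-11


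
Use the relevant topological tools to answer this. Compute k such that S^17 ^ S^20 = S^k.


S^m ^ S^n = S^{m+n}.
k = 17 + 20 = 37

37


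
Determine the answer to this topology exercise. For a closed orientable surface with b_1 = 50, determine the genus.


For a closed orientable surface: b_1 = 2g.
50 = 2g
g = 50 / 2 = 25

25


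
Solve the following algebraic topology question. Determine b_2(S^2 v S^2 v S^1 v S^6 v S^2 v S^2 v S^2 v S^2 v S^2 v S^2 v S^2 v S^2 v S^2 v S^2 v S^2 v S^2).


For a wedge of spheres, H_k (k>0) is free on one generator per sphere of dimension k.
Spheres of dimension 2: count = 14.
b_2 = 14

14


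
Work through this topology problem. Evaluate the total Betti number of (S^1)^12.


b_k(T^12) = C(12,k), so the sum over k is sum_k C(12,k) = 2^12.
Total = 2^12 = 4096

4096


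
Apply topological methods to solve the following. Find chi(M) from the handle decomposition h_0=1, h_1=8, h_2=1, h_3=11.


Handles of index k contribute (-1)^k to chi (same as CW cells).
chi = (1) + (-8) + (1) + (-11) = -17

-17


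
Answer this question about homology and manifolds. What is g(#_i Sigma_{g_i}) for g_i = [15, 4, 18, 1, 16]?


Genus is additive under connected sum of orientable surfaces.
g = 15 + 4 + 18 + 1 + 16 = 54

54


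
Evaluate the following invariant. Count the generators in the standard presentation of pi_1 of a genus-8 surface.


Standard presentation: pi_1(Sigma_g) = <a_1,b_1,...,a_g,b_g | [a_1,b_1]...[a_g,b_g] = 1>.
Number of generators = 2g = 2*8 = 16

16


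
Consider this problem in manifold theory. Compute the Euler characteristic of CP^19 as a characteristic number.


For any closed oriented manifold, <e(TM),[M]> = chi(M).
chi(CP^19) = 19+1 = 20

20


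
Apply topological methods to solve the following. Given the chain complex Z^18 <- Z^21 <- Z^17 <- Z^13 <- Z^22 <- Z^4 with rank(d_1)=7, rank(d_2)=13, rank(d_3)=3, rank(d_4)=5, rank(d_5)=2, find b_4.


rank H_k = rank(ker d_k) - rank(im d_{k+1}).
rank(ker d_4) = rank(C_4) - rank(d_4) = 22 - 5 = 17.
rank(im d_{4+1}) = 2.
rank H_4 = 17 - 2 = 15

15


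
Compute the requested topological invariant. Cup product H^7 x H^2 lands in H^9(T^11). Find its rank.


Cup product: H^p x H^q -> H^{p+q}; here p+q = 7+2 = 9.
rank H^k(T^n) = C(n,k).
C(11,9) = 55

55


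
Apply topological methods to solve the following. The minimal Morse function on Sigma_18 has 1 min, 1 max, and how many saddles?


A perfect Morse function has m_k = b_k.
For Sigma_18: b_0=1, b_1=2g=36, b_2=1.
Saddles m_1 = 2g = 36

36


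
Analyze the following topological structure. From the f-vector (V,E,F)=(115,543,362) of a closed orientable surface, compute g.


chi = V - E + F = 115 - 543 + 362 = -66
For orientable closed surface: chi = 2 - 2g, so g = (2 - chi)/2.
g = (2 - (-66)) / 2 = 68 / 2 = 34

34


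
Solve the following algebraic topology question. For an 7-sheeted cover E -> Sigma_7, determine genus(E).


For an n-sheeted cover: chi(E) = n * chi(B).
chi(Sigma_7) = 2 - 2*7 = -12.
chi(E) = 7 * (-12) = -84.
genus(E) = (2 - chi(E))/2 = (2 - (-84))/2 = 86/2 = 43

43


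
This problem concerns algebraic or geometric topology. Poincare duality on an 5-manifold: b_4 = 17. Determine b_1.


Poincare duality for closed orientable n-manifolds: b_k = b_{n-k}.
Here n = 5, so b_1 = b_4 = 17

17


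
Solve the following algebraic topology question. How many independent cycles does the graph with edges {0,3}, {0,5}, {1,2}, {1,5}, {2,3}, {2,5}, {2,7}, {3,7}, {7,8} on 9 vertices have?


b_1 = E - V + (number of components).
E = 9, V = 9, components = 3.
b_1 = 9 - 9 + 3 = 3

3


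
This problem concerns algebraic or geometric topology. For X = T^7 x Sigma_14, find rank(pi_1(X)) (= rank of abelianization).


pi_1(A x B) = pi_1(A) x pi_1(B); rank of abelianization = b_1.
b_1(T^7) = 7, b_1(Sigma_14) = 2*14 = 28.
b_1(product) = 7 + 28 = 35

35


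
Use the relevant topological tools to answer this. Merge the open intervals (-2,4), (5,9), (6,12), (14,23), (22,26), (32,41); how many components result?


Sort and merge overlapping open intervals.
Merged: (-2,4), (5,12), (14,26), (32,41).
Number of components = 4

4


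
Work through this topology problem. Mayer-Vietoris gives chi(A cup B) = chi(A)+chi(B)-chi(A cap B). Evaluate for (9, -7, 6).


chi(A cup B) = chi(A) + chi(B) - chi(A cap B)
= 9 + (-7) - (6)
= -4

-4


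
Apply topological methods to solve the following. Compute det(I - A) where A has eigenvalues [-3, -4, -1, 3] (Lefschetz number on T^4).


For a torus self-map: L(f) = det(I - A) where A acts on H_1.
L(f) = (1--3) * (1--4) * (1--1) * (1-3) = 4 * 5 * 2 * -2 = -80

-80


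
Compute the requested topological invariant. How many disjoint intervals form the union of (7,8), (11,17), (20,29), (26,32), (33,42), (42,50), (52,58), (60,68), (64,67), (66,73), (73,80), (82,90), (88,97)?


Sort and merge overlapping open intervals.
Merged: (7,8), (11,17), (20,32), (33,42), (42,50), (52,58), (60,73), (73,80), (82,97).
Number of components = 9

9


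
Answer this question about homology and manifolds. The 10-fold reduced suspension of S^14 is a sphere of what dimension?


Each suspension raises dimension by 1: Sigma S^n = S^{n+1}.
Sigma^10 S^14 = S^{14+10} = S^24

24


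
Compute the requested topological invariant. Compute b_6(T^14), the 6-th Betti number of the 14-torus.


By the Kunneth formula, b_k(T^n) = C(n,k).
b_6(T^14) = C(14,6).
C(14,6) = 14!/(6!*8!) = 3003

3003


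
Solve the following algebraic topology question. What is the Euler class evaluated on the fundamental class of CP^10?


For any closed oriented manifold, <e(TM),[M]> = chi(M).
chi(CP^10) = 10+1 = 11

11


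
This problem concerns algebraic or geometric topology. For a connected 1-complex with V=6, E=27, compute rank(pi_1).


For a connected graph: rank(pi_1) = b_1 = E - V + 1 = 1 - chi.
chi = V - E = 6 - 27 = -21.
rank = 1 - (-21) = 27 - 6 + 1 = 22

22


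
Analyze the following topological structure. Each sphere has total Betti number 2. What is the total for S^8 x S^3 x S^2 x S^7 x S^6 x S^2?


Total Betti number is multiplicative under products.
Each S^d (d>=1) has total Betti number 2.
There are 6 sphere factors.
Total = 2^6 = 64

64


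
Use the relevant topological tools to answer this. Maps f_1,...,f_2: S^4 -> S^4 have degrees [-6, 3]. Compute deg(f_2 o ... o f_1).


Degree is multiplicative: deg(composition) = product of degrees.
= (-6) * (3) = -18

-18


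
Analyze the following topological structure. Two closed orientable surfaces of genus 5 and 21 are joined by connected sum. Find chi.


chi(Sigma_5) = 2 - 2*5 = -8
chi(Sigma_21) = 2 - 2*21 = -40
For surfaces: chi(A#B) = chi(A) + chi(B) - 2.
chi = -8 + -40 - 2 = -50

-50


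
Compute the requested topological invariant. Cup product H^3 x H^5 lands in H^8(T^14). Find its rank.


Cup product: H^p x H^q -> H^{p+q}; here p+q = 3+5 = 8.
rank H^k(T^n) = C(n,k).
C(14,8) = 3003

3003


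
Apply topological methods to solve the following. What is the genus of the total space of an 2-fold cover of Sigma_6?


For an n-sheeted cover: chi(E) = n * chi(B).
chi(Sigma_6) = 2 - 2*6 = -10.
chi(E) = 2 * (-10) = -20.
genus(E) = (2 - chi(E))/2 = (2 - (-20))/2 = 22/2 = 11

11


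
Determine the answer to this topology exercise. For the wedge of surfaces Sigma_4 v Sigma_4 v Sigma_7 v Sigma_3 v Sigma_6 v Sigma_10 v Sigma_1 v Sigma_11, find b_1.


For a wedge X v Y: reduced H_k(X v Y) = H_k(X) + H_k(Y).
Each Sigma_g contributes b_1 = 2g.
b_1 = 8 + 8 + 14 + 6 + 12 + 20 + 2 + 22 = 92

92


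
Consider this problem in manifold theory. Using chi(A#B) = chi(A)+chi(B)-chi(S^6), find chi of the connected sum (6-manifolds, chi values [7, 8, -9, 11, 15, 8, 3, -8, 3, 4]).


For n-manifolds: chi(A#B) = chi(A) + chi(B) - chi(S^6).
chi(S^6) = 1 + (-1)^6 = 2.
chi(#) = (sum chi_i) - (10-1)*chi(S^6) = 42 - 9*2 = 24

24


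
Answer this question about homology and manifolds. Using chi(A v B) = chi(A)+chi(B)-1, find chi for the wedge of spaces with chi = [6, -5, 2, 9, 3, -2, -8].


chi(A v B) = chi(A) + chi(B) - 1 (one point identified).
For 7 spaces: chi = (sum chi_i) - (7 - 1).
sum = 5; chi = 5 - 6 = -1

-1


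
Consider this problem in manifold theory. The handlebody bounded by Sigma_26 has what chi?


A genus-g handlebody deformation retracts to a wedge of g circles.
chi(vee_g S^1) = 1 - g.
chi(H_26) = 1 - 26 = -25

-25


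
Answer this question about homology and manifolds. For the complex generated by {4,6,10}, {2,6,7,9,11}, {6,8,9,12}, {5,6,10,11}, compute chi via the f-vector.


Enumerate all faces; f-vector: f_0=10, f_1=22, f_2=19, f_3=7, f_4=1.
chi = sum (-1)^k f_k = 1

1


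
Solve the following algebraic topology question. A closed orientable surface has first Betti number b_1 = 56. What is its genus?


For a closed orientable surface: b_1 = 2g.
56 = 2g
g = 56 / 2 = 28

28


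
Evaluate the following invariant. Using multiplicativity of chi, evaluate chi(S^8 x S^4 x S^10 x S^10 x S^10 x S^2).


chi is multiplicative: chi(X x Y) = chi(X) chi(Y).
Each even-dim sphere has chi = 2. There are 6 factors.
chi = 2^6 = 64

64


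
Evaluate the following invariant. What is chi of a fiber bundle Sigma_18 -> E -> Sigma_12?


For a fiber bundle F -> E -> B (with CW structure): chi(E) = chi(B) * chi(F).
chi(Sigma_12) = -22, chi(Sigma_18) = -34.
chi(E) = (-22) * (-34) = 748

748


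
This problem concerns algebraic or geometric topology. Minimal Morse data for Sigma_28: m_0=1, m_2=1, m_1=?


A perfect Morse function has m_k = b_k.
For Sigma_28: b_0=1, b_1=2g=56, b_2=1.
Saddles m_1 = 2g = 56

56


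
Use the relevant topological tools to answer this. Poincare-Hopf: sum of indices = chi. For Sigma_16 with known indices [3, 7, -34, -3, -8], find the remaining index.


Poincare-Hopf: sum of indices = chi(M).
chi(Sigma_16) = 2 - 2*16 = -30.
Sum of known indices = -35.
x = chi - (sum known) = -30 - (-35) = 5

5


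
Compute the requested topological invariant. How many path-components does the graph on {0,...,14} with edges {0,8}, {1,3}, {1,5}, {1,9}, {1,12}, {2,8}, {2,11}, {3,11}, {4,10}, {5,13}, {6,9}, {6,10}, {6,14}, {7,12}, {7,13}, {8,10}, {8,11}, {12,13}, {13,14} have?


Run DFS/union-find over 15 vertices.
V = 15, E = 19.
Number of components = 1

1


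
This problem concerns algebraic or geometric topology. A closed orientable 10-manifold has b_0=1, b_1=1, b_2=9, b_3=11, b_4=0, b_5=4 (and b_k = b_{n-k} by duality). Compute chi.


By Poincare duality b_k = b_{10-k}, so full Betti numbers: b_0=1, b_1=1, b_2=9, b_3=11, b_4=0, b_5=4, b_6=0, b_7=11, b_8=9, b_9=1, b_10=1.
chi = sum (-1)^k b_k = -8

-8


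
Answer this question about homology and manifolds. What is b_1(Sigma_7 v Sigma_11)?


For a wedge: H_1(A v B) = H_1(A) + H_1(B).
b_1(Sigma_7) = 14, b_1(Sigma_11) = 22.
b_1 = 14 + 22 = 36

36


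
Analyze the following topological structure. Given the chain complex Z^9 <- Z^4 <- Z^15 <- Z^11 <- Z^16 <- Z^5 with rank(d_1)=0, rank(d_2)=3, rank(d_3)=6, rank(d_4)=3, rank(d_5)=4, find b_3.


rank H_k = rank(ker d_k) - rank(im d_{k+1}).
rank(ker d_3) = rank(C_3) - rank(d_3) = 11 - 6 = 5.
rank(im d_{3+1}) = 3.
rank H_3 = 5 - 3 = 2

2


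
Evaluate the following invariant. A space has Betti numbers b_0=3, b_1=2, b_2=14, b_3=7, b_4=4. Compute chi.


chi = sum_k (-1)^k b_k.
= (3) + (-2) + (14) + (-7) + (4)
= 12

12


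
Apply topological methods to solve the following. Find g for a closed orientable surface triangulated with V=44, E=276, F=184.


chi = V - E + F = 44 - 276 + 184 = -48
For orientable closed surface: chi = 2 - 2g, so g = (2 - chi)/2.
g = (2 - (-48)) / 2 = 50 / 2 = 25

25


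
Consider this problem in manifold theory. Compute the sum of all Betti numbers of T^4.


b_k(T^4) = C(4,k), so the sum over k is sum_k C(4,k) = 2^4.
Total = 2^4 = 16

16


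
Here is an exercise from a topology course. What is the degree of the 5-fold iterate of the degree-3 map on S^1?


deg(f) = 3. Degree is multiplicative: deg(f^5) = (deg f)^5.
deg(f^5) = (3)^5 = 243

243


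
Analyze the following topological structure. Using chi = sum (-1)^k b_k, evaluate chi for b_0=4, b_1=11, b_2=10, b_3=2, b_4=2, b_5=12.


chi = sum_k (-1)^k b_k.
= (4) + (-11) + (10) + (-2) + (2) + (-12)
= -9

-9


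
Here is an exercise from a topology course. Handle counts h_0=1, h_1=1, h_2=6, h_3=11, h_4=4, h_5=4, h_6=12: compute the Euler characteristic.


Handles of index k contribute (-1)^k to chi (same as CW cells).
chi = (1) + (-1) + (6) + (-11) + (4) + (-4) + (12) = 7

7


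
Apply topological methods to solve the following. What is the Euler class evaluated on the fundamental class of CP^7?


For any closed oriented manifold, <e(TM),[M]> = chi(M).
chi(CP^7) = 7+1 = 8

8


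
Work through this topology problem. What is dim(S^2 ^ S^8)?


S^m ^ S^n = S^{m+n}.
k = 2 + 8 = 10

10


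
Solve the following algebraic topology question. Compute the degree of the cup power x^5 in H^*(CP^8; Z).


|x| = 2 in H^*(CP^n).
|x^5| = 5 * |x| = 5 * 2 = 10

10


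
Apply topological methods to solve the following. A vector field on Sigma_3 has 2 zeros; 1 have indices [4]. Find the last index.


Poincare-Hopf: sum of indices = chi(M).
chi(Sigma_3) = 2 - 2*3 = -4.
Sum of known indices = 4.
x = chi - (sum known) = -4 - (4) = -8

-8


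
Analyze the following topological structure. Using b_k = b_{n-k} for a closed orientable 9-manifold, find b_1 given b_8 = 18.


Poincare duality for closed orientable n-manifolds: b_k = b_{n-k}.
Here n = 9, so b_1 = b_8 = 18

18


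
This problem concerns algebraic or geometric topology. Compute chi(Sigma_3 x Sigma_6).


chi(Sigma_3) = 2 - 2*3 = -4
chi(Sigma_6) = 2 - 2*6 = -10
chi(product) = (-4) * (-10) = 40

40


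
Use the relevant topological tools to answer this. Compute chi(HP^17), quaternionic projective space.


HP^17 has one cell in each dimension 0, 4, ..., 4*17 (17+1 cells, all even-dim).
chi = 17 + 1 = 18

18


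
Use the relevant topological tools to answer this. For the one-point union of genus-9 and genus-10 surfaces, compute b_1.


For a wedge: H_1(A v B) = H_1(A) + H_1(B).
b_1(Sigma_9) = 18, b_1(Sigma_10) = 20.
b_1 = 18 + 20 = 38

38


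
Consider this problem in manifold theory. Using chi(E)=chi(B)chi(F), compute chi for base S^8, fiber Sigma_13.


chi(S^8) = 2 (n even), chi(Sigma_13) = 2 - 2*13 = -24.
chi(E) = 2 * (-24) = -48

-48


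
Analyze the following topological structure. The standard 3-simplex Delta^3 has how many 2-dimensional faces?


Delta^3 has 3+1 vertices. A 2-face is a choice of 2+1 vertices.
f_2 = C(3+1, 2+1) = C(4,3) = 4

4


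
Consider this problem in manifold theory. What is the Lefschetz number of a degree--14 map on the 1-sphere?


On S^1: L(f) = tr(f_0*) + (-1)^1 tr(f_1*) = 1 + (-1)^1 * deg(f).
L(f) = 1 + (-1)^1 * -14 = 1 + 14 = 15

15


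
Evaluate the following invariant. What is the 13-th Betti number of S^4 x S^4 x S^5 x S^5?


Each S^d has Poincare polynomial 1 + t^d.
The product S^4 x S^4 x S^5 x S^5 has Poincare polynomial prod(1+t^d_i).
Expanding: b_0=1, b_4=2, b_5=2, b_8=1, b_9=4, b_10=1, b_13=2, b_14=2, b_18=1.
b_13 = 2

2


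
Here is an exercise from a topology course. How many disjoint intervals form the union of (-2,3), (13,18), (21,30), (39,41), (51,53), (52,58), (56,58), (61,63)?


Sort and merge overlapping open intervals.
Merged: (-2,3), (13,18), (21,30), (39,41), (51,58), (61,63).
Number of components = 6

6


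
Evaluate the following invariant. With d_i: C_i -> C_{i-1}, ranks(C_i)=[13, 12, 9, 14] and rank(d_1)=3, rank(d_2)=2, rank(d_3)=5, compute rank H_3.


rank H_k = rank(ker d_k) - rank(im d_{k+1}).
rank(ker d_3) = rank(C_3) - rank(d_3) = 14 - 5 = 9.
rank(im d_{3+1}) = 0.
rank H_3 = 9 - 0 = 9

9


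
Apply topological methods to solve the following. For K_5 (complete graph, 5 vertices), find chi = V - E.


K_5: V = 5, E = C(5,2) = 10.
chi = V - E = 5 - 10 = -5

-5


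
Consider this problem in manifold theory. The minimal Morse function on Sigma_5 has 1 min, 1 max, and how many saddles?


A perfect Morse function has m_k = b_k.
For Sigma_5: b_0=1, b_1=2g=10, b_2=1.
Saddles m_1 = 2g = 10

10


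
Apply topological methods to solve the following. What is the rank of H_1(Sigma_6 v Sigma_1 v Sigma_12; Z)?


For a wedge X v Y: reduced H_k(X v Y) = H_k(X) + H_k(Y).
Each Sigma_g contributes b_1 = 2g.
b_1 = 12 + 2 + 24 = 38

38


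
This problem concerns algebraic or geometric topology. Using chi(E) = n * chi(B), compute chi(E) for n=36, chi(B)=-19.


For a finite covering: chi(E) = (number of sheets) * chi(B).
chi(E) = 36 * (-19) = -684

-684


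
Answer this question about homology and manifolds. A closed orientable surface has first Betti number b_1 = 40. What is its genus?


For a closed orientable surface: b_1 = 2g.
40 = 2g
g = 40 / 2 = 20

20


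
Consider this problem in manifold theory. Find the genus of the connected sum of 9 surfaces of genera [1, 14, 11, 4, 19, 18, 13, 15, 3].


Genus is additive under connected sum of orientable surfaces.
g = 1 + 14 + 11 + 4 + 19 + 18 + 13 + 15 + 3 = 98

98


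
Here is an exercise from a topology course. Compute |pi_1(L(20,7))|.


pi_1(L(p,q)) = Z/pZ for any q coprime to p.
|pi_1(L(20,7))| = 20

20


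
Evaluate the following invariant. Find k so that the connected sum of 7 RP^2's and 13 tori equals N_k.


Since a >= 1, the sum is non-orientable; each T^2 can be replaced by RP^2 # RP^2 (since T^2#RP^2 = 3RP^2).
Total crosscaps k = 7 + 2*13 = 33.
Check via chi: chi = 7*1 + 13*0 - (7+13-1)*2 = -31 = 2 - k = -31. Consistent.

33


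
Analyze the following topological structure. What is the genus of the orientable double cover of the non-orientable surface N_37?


chi(N_37) = 2 - 37 = -35.
Double cover: chi(Sigma_g) = 2 * chi(N_37) = 2*(-35) = -70.
2 - 2g = -70, so g = (2 - (-70))/2 = 72/2 = 36

36


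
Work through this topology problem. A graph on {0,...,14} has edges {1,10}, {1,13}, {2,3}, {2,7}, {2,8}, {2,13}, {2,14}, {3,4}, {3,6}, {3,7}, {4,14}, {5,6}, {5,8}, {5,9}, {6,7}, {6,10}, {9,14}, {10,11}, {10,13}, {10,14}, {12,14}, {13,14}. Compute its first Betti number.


b_1 = E - V + (number of components).
E = 22, V = 15, components = 2.
b_1 = 22 - 15 + 2 = 9

9


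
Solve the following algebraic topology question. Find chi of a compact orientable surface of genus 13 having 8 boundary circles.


For a compact orientable surface with genus g and b boundary components: chi = 2 - 2g - b.
chi = 2 - 2*13 - 8 = 2 - 26 - 8 = -32

-32


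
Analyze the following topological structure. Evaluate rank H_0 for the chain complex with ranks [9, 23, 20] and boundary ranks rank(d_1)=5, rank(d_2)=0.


rank H_k = rank(ker d_k) - rank(im d_{k+1}).
rank(ker d_0) = rank(C_0) - rank(d_0) = 9 - 0 = 9.
rank(im d_{0+1}) = 5.
rank H_0 = 9 - 5 = 4

4


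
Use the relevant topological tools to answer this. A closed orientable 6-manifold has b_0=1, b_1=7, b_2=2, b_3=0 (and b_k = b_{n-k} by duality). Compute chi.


By Poincare duality b_k = b_{6-k}, so full Betti numbers: b_0=1, b_1=7, b_2=2, b_3=0, b_4=2, b_5=7, b_6=1.
chi = sum (-1)^k b_k = -8

-8


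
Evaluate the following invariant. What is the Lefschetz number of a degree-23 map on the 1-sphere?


On S^1: L(f) = tr(f_0*) + (-1)^1 tr(f_1*) = 1 + (-1)^1 * deg(f).
L(f) = 1 + (-1)^1 * 23 = 1 + -23 = -22

-22


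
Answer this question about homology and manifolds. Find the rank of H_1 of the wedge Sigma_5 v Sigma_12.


For a wedge: H_1(A v B) = H_1(A) + H_1(B).
b_1(Sigma_5) = 10, b_1(Sigma_12) = 24.
b_1 = 10 + 24 = 34

34


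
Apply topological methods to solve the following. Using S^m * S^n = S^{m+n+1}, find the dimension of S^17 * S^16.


Join of spheres: S^m * S^n = S^{m+n+1}.
dim = 17 + 16 + 1 = 34

34


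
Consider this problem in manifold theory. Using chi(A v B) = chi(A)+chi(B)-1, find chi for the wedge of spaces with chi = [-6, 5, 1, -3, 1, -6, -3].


chi(A v B) = chi(A) + chi(B) - 1 (one point identified).
For 7 spaces: chi = (sum chi_i) - (7 - 1).
sum = -11; chi = -11 - 6 = -17

-17


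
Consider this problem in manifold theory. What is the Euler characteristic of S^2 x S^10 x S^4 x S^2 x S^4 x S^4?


chi is multiplicative: chi(X x Y) = chi(X) chi(Y).
Each even-dim sphere has chi = 2. There are 6 factors.
chi = 2^6 = 64

64


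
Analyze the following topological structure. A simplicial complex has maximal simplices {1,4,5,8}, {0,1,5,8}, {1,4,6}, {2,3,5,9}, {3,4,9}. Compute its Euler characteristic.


Enumerate all faces; f-vector: f_0=9, f_1=19, f_2=13, f_3=3.
chi = sum (-1)^k f_k = 0

0


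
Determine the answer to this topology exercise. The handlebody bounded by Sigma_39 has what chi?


A genus-g handlebody deformation retracts to a wedge of g circles.
chi(vee_g S^1) = 1 - g.
chi(H_39) = 1 - 39 = -38

-38


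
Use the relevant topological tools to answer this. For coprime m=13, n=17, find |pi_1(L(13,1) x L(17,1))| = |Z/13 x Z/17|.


pi_1(X x Y) = pi_1(X) x pi_1(Y).
pi_1(L(13,1)) = Z/13, pi_1(L(17,1)) = Z/17.
|Z/13 x Z/17| = 13 * 17 = 221

221


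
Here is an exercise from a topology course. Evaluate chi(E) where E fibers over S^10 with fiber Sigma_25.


chi(S^10) = 2 (n even), chi(Sigma_25) = 2 - 2*25 = -48.
chi(E) = 2 * (-48) = -96

-96


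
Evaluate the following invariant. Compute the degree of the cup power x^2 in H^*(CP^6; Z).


|x| = 2 in H^*(CP^n).
|x^2| = 2 * |x| = 2 * 2 = 4

4


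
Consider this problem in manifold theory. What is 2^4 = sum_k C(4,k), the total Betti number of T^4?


b_k(T^4) = C(4,k), so the sum over k is sum_k C(4,k) = 2^4.
Total = 2^4 = 16

16


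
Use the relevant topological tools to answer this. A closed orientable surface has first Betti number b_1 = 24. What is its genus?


For a closed orientable surface: b_1 = 2g.
24 = 2g
g = 24 / 2 = 12

12


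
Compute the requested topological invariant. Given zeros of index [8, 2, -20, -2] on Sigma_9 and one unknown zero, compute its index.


Poincare-Hopf: sum of indices = chi(M).
chi(Sigma_9) = 2 - 2*9 = -16.
Sum of known indices = -12.
x = chi - (sum known) = -16 - (-12) = -4

-4


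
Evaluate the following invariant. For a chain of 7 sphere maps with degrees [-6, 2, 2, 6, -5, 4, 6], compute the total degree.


Degree is multiplicative: deg(composition) = product of degrees.
= (-6) * (2) * (2) * (6) * (-5) * (4) * (6) = 17280

17280


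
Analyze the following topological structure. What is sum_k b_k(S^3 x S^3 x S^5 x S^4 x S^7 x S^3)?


Total Betti number is multiplicative under products.
Each S^d (d>=1) has total Betti number 2.
There are 6 sphere factors.
Total = 2^6 = 64

64


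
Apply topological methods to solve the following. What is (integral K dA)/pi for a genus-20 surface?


Gauss-Bonnet: integral K dA = 2*pi*chi(M).
chi(Sigma_20) = 2 - 2*20 = -38.
(integral K dA)/pi = 2*chi = 2*(-38) = -76

-76


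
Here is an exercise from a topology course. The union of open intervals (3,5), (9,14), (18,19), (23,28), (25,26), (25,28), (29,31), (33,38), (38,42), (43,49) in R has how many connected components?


Sort and merge overlapping open intervals.
Merged: (3,5), (9,14), (18,19), (23,28), (29,31), (33,38), (38,42), (43,49).
Number of components = 8

8


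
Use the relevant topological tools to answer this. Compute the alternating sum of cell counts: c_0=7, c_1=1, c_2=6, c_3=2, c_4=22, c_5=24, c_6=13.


chi = sum_k (-1)^k c_k.
= (-1)^0*7 + (-1)^1*1 + (-1)^2*6 + (-1)^3*2 + (-1)^4*22 + (-1)^5*24 + (-1)^6*13
= (7) + (-1) + (6) + (-2) + (22) + (-24) + (13)
= 21

21


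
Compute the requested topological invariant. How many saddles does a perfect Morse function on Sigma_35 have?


A perfect Morse function has m_k = b_k.
For Sigma_35: b_0=1, b_1=2g=70, b_2=1.
Saddles m_1 = 2g = 70

70


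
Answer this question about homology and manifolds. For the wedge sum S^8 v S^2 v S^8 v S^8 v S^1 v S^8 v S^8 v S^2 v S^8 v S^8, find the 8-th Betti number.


For a wedge of spheres, H_k (k>0) is free on one generator per sphere of dimension k.
Spheres of dimension 8: count = 7.
b_8 = 7

7


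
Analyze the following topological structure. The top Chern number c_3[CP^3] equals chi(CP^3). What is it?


For any closed oriented manifold, <e(TM),[M]> = chi(M).
chi(CP^3) = 3+1 = 4

4


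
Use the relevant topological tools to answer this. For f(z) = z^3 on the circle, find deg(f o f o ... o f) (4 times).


deg(f) = 3. Degree is multiplicative: deg(f^4) = (deg f)^4.
deg(f^4) = (3)^4 = 81

81


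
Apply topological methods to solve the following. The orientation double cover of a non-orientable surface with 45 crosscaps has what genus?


chi(N_45) = 2 - 45 = -43.
Double cover: chi(Sigma_g) = 2 * chi(N_45) = 2*(-43) = -86.
2 - 2g = -86, so g = (2 - (-86))/2 = 88/2 = 44

44


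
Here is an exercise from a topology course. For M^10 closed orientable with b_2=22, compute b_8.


Poincare duality for closed orientable n-manifolds: b_k = b_{n-k}.
Here n = 10, so b_8 = b_2 = 22

22


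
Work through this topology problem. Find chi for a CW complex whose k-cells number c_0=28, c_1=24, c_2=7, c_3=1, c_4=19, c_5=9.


chi = sum_k (-1)^k c_k.
= (-1)^0*28 + (-1)^1*24 + (-1)^2*7 + (-1)^3*1 + (-1)^4*19 + (-1)^5*9
= (28) + (-24) + (7) + (-1) + (19) + (-9)
= 20

20


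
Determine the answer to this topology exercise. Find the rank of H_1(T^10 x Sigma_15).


pi_1(A x B) = pi_1(A) x pi_1(B); rank of abelianization = b_1.
b_1(T^10) = 10, b_1(Sigma_15) = 2*15 = 30.
b_1(product) = 10 + 30 = 40

40


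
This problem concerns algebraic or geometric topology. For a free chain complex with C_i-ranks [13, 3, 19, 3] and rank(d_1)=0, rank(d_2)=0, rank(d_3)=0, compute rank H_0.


rank H_k = rank(ker d_k) - rank(im d_{k+1}).
rank(ker d_0) = rank(C_0) - rank(d_0) = 13 - 0 = 13.
rank(im d_{0+1}) = 0.
rank H_0 = 13 - 0 = 13

13


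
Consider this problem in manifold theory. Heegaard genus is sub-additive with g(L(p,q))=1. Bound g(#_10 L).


Heegaard genus satisfies g(A#B) <= g(A) + g(B).
Each lens space has g = 1.
Upper bound: 10 * 1 = 10

10


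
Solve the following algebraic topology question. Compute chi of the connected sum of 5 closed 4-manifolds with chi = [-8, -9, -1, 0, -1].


For n-manifolds: chi(A#B) = chi(A) + chi(B) - chi(S^4).
chi(S^4) = 1 + (-1)^4 = 2.
chi(#) = (sum chi_i) - (5-1)*chi(S^4) = -19 - 4*2 = -27

-27


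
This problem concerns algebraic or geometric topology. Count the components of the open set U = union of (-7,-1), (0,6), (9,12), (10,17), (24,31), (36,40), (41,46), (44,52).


Sort and merge overlapping open intervals.
Merged: (-7,-1), (0,6), (9,17), (24,31), (36,40), (41,52).
Number of components = 6

6


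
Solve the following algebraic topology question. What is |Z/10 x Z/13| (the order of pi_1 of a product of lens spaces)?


pi_1(X x Y) = pi_1(X) x pi_1(Y).
pi_1(L(10,1)) = Z/10, pi_1(L(13,1)) = Z/13.
|Z/10 x Z/13| = 10 * 13 = 130

130


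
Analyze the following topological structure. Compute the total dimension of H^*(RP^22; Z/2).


H^k(RP^22; Z/2) = Z/2 for each 0 <= k <= 22.
Total dimension = 22 + 1 = 23

23


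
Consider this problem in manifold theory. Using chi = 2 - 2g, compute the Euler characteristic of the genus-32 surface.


For a closed orientable surface of genus g: chi = 2 - 2g.
Here g = 32.
chi = 2 - 2*32 = 2 - 64 = -62

-62


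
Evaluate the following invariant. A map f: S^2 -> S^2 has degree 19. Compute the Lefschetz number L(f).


On S^2: L(f) = tr(f_0*) + (-1)^2 tr(f_2*) = 1 + (-1)^2 * deg(f).
L(f) = 1 + (-1)^2 * 19 = 1 + 19 = 20

20


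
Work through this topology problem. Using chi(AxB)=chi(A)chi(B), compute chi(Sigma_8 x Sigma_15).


chi(Sigma_8) = 2 - 2*8 = -14
chi(Sigma_15) = 2 - 2*15 = -28
chi(product) = (-14) * (-28) = 392

392


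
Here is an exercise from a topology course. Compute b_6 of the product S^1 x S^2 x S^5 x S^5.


Each S^d has Poincare polynomial 1 + t^d.
The product S^1 x S^2 x S^5 x S^5 has Poincare polynomial prod(1+t^d_i).
Expanding: b_0=1, b_1=1, b_2=1, b_3=1, b_5=2, b_6=2, b_7=2, b_8=2, b_10=1, b_11=1, b_12=1, b_13=1.
b_6 = 2

2


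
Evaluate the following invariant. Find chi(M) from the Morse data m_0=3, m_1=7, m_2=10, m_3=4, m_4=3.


Morse theory: chi(M) = sum_k (-1)^k m_k where m_k = #(index-k critical points).
= (3) + (-7) + (10) + (-4) + (3) = 5

5


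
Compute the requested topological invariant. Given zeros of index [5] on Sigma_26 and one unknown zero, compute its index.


Poincare-Hopf: sum of indices = chi(M).
chi(Sigma_26) = 2 - 2*26 = -50.
Sum of known indices = 5.
x = chi - (sum known) = -50 - (5) = -55

-55


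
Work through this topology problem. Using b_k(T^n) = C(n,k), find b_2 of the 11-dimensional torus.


By the Kunneth formula, b_k(T^n) = C(n,k).
b_2(T^11) = C(11,2).
C(11,2) = 11!/(2!*9!) = 55

55


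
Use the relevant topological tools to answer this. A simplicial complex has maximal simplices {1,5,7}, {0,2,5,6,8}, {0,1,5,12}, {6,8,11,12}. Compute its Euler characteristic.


Enumerate all faces; f-vector: f_0=9, f_1=22, f_2=19, f_3=7, f_4=1.
chi = sum (-1)^k f_k = 0

0


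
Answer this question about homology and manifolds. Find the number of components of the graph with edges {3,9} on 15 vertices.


Run DFS/union-find over 15 vertices.
V = 15, E = 1.
Number of components = 14

14


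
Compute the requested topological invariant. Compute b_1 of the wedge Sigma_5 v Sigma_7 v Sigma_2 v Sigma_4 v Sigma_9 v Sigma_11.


For a wedge X v Y: reduced H_k(X v Y) = H_k(X) + H_k(Y).
Each Sigma_g contributes b_1 = 2g.
b_1 = 10 + 14 + 4 + 8 + 18 + 22 = 76

76
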